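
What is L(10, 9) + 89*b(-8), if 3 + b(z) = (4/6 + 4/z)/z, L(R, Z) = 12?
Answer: -12329/48 ≈ -256.85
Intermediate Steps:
b(z) = -3 + (2/3 + 4/z)/z (b(z) = -3 + (4/6 + 4/z)/z = -3 + (4*(1/6) + 4/z)/z = -3 + (2/3 + 4/z)/z)
L(10, 9) + 89*b(-8) = 12 + 89*(-3 + 4/(-8)**2 + (2/3)/(-8)) = 12 + 89*(-3 + 4*(1/64) + (2/3)*(-1/8)) = 12 + 89*(-3 + 1/16 - 1/12) = 12 + 89*(-145/48) = 12 - 12905/48 = -12329/48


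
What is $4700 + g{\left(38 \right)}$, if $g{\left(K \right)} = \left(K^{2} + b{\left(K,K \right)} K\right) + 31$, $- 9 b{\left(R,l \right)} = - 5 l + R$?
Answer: $\frac{61351}{9} \approx 6816.8$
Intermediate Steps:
$b{\left(R,l \right)} = - \frac{R}{9} + \frac{5 l}{9}$ ($b{\left(R,l \right)} = - \frac{- 5 l + R}{9} = - \frac{R - 5 l}{9} = - \frac{R}{9} + \frac{5 l}{9}$)
$g{\left(K \right)} = 31 + \frac{13 K^{2}}{9}$ ($g{\left(K \right)} = \left(K^{2} + \left(- \frac{K}{9} + \frac{5 K}{9}\right) K\right) + 31 = \left(K^{2} + \frac{4 K}{9} K\right) + 31 = \left(K^{2} + \frac{4 K^{2}}{9}\right) + 31 = \frac{13 K^{2}}{9} + 31 = 31 + \frac{13 K^{2}}{9}$)
$4700 + g{\left(38 \right)} = 4700 + \left(31 + \frac{13 \cdot 38^{2}}{9}\right) = 4700 + \left(31 + \frac{13}{9} \cdot 1444\right) = 4700 + \left(31 + \frac{18772}{9}\right) = 4700 + \frac{19051}{9} = \frac{61351}{9}$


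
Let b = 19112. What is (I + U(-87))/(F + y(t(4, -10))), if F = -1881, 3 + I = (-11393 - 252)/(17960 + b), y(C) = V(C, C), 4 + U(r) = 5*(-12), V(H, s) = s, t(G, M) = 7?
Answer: 2495469/69472928 ≈ 0.035920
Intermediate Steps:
U(r) = -64 (U(r) = -4 + 5*(-12) = -4 - 60 = -64)
y(C) = C
I = -122861/37072 (I = -3 + (-11393 - 252)/(17960 + 19112) = -3 - 11645/37072 = -122861/37072 ≈ -3.3141)
(I + U(-87))/(F + y(t(4, -10))) = (-122861/37072 - 64)/(-1881 + 7) = -2495469/37072/(-1874) = -2495469/37072*(-1/1874) = 2495469/69472928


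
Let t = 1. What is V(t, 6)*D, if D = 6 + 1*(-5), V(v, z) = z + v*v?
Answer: 7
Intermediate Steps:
V(v, z) = z + v²
D = 1 (D = 6 - 5 = 1)
V(t, 6)*D = (6 + 1²)*1 = (6 + 1)*1 = 7*1 = 7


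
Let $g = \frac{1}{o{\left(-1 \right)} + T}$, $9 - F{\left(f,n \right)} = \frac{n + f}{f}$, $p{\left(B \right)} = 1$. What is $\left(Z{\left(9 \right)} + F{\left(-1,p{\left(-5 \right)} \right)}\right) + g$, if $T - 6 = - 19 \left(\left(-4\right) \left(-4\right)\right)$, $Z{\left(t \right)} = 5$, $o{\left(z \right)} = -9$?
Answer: $\frac{4297}{307} \approx 13.997$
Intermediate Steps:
$T = -298$ ($T = 6 - 19 \left(\left(-4\right) \left(-4\right)\right) = 6 - 304 = -298$)
$F{\left(f,n \right)} = 9 - \frac{f + n}{f}$ ($F{\left(f,n \right)} = 9 - \frac{n + f}{f} = 9 - \frac{f + n}{f}$)
$g = - \frac{1}{307}$ ($g = \frac{1}{-9 - 298} = \frac{1}{-307} = - \frac{1}{307} \approx -0.0032573$)
$\left(Z{\left(9 \right)} + F{\left(-1,p{\left(-5 \right)} \right)}\right) + g = \left(5 + \left(8 - 1 \frac{1}{-1}\right)\right) - \frac{1}{307} = \left(5 + \left(8 - 1 \left(-1\right)\right)\right) - \frac{1}{307} = \left(5 + \left(8 + 1\right)\right) - \frac{1}{307} = \left(5 + 9\right) - \frac{1}{307} = 14 - \frac{1}{307} = \frac{4297}{307}$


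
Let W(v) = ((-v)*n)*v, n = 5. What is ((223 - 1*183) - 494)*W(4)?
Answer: 36320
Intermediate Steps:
W(v) = -5*v**2 (W(v) = (-v*5)*v = (-5*v)*v = -5*v**2)
((223 - 1*183) - 494)*W(4) = ((223 - 1*183) - 494)*(-5*4**2) = ((223 - 183) - 494)*(-5*16) = (40 - 494)*(-80) = -454*(-80) = 36320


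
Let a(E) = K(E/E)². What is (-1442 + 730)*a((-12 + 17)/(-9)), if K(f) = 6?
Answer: -25632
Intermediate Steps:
a(E) = 36 (a(E) = 6² = 36)
(-1442 + 730)*a((-12 + 17)/(-9)) = (-1442 + 730)*36 = -712*36 = -25632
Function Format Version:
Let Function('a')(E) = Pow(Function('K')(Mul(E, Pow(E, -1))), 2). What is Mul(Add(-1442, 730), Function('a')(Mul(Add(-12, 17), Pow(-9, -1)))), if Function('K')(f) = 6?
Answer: -25632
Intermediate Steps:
Function('a')(E) = 36 (Function('a')(E) = Pow(6, 2) = 36)
Mul(Add(-1442, 730), Function('a')(Mul(Add(-12, 17), Pow(-9, -1)))) = Mul(Add(-1442, 730), 36) = Mul(-712, 36) = -25632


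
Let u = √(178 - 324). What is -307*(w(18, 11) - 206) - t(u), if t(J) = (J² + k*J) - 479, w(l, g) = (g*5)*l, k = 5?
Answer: -240063 - 5*I*√146 ≈ -2.4006e+5 - 60.415*I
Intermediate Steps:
u = I*√146 (u = √(-146) = I*√146 ≈ 12.083*I)
w(l, g) = 5*g*l (w(l, g) = (5*g)*l = 5*g*l)
t(J) = -479 + J² + 5*J (t(J) = (J² + 5*J) - 479 = -479 + J² + 5*J)
-307*(w(18, 11) - 206) - t(u) = -307*(5*11*18 - 206) - (-479 + (I*√146)² + 5*(I*√146)) = -307*(990 - 206) - (-479 - 146 + 5*I*√146) = -307*784 - (-625 + 5*I*√146) = -240688 + (625 - 5*I*√146) = -240063 - 5*I*√146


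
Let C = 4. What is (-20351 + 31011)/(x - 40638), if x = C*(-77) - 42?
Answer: -2665/10247 ≈ -0.26008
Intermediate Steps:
x = -350 (x = 4*(-77) - 42 = -308 - 42 = -350)
(-20351 + 31011)/(x - 40638) = (-20351 + 31011)/(-350 - 40638) = 10660/(-40988) = 10660*(-1/40988) = -2665/10247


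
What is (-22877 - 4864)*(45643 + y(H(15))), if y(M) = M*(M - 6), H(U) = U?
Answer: -1269927498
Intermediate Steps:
y(M) = M*(-6 + M)
(-22877 - 4864)*(45643 + y(H(15))) = (-22877 - 4864)*(45643 + 15*(-6 + 15)) = -27741*(45643 + 15*9) = -27741*(45643 + 135) = -27741*45778 = -1269927498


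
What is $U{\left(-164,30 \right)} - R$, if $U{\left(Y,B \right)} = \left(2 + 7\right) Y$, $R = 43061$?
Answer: $-44537$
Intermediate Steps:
$U{\left(Y,B \right)} = 9 Y$
$U{\left(-164,30 \right)} - R = 9 \left(-164\right) - 43061 = -1476 - 43061 = -44537$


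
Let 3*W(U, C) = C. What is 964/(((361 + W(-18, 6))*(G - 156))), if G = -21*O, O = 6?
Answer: -482/51183 ≈ -0.0094172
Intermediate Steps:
W(U, C) = C/3
G = -126 (G = -21*6 = -126)
964/(((361 + W(-18, 6))*(G - 156))) = 964/(((361 + (1/3)*6)*(-126 - 156))) = 964/(((361 + 2)*(-282))) = 964/((363*(-282))) = 964/(-102366) = 964*(-1/102366) = -482/51183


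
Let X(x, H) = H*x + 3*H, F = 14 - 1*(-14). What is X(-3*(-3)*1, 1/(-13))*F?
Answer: -336/13 ≈ -25.846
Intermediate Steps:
F = 28 (F = 14 + 14 = 28)
X(x, H) = 3*H + H*x
X(-3*(-3)*1, 1/(-13))*F = ((3 - 3*(-3)*1)/(-13))*28 = -(3 + 9*1)/13*28 = -(3 + 9)/13*28 = -1/13*12*28 = -12/13*28 = -336/13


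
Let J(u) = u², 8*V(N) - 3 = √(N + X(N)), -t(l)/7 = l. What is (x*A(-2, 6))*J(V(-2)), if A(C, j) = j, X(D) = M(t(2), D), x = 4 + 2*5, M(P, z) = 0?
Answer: 147/16 + 63*I*√2/8 ≈ 9.1875 + 11.137*I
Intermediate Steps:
t(l) = -7*l
x = 14 (x = 4 + 10 = 14)
X(D) = 0
V(N) = 3/8 + √N/8 (V(N) = 3/8 + √(N + 0)/8 = 3/8 + √N/8)
(x*A(-2, 6))*J(V(-2)) = (14*6)*(3/8 + √(-2)/8)² = 84*(3/8 + (I*√2)/8)² = 84*(3/8 + I*√2/8)²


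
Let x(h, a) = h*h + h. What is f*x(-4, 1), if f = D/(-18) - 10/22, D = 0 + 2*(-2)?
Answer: -92/33 ≈ -2.7879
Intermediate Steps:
D = -4 (D = 0 - 4 = -4)
f = -23/99 (f = -4/(-18) - 10/22 = -4*(-1/18) - 10*1/22 = 2/9 - 5/11 = -23/99 ≈ -0.23232)
x(h, a) = h + h**2 (x(h, a) = h**2 + h = h + h**2)
f*x(-4, 1) = -(-92)*(1 - 4)/99 = -(-92)*(-3)/99 = -23/99*12 = -92/33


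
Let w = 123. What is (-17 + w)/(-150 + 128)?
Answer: -53/11 ≈ -4.8182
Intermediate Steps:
(-17 + w)/(-150 + 128) = (-17 + 123)/(-150 + 128) = 106/(-22) = -1/22*106 = -53/11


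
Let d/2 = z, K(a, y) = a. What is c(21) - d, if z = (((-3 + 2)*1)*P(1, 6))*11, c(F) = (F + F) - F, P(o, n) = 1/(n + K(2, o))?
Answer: 95/4 ≈ 23.750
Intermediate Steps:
P(o, n) = 1/(2 + n) (P(o, n) = 1/(n + 2) = 1/(2 + n))
c(F) = F (c(F) = 2*F - F = F)
z = -11/8 (z = (((-3 + 2)*1)/(2 + 6))*11 = (-1*1/8)*11 = -1*⅛*11 = -⅛*11 = -11/8 ≈ -1.3750)
d = -11/4 (d = 2*(-11/8) = -11/4 ≈ -2.7500)
c(21) - d = 21 - 1*(-11/4) = 21 + 11/4 = 95/4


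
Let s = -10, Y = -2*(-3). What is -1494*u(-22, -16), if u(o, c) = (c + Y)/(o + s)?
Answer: -3735/8 ≈ -466.88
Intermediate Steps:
Y = 6
u(o, c) = (6 + c)/(-10 + o) (u(o, c) = (c + 6)/(o - 10) = (6 + c)/(-10 + o))
-1494*u(-22, -16) = -1494*(6 - 16)/(-10 - 22) = -1494*(-10)/(-32) = -(-747)*(-10)/16 = -1494*5/16 = -3735/8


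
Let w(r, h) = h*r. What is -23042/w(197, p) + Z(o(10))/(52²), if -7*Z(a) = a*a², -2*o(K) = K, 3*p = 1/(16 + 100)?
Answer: -151776339023/3728816 ≈ -40704.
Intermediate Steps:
p = 1/348 (p = 1/(3*(16 + 100)) = (⅓)/116 = (⅓)*(1/116) = 1/348 ≈ 0.0028736)
o(K) = -K/2
Z(a) = -a³/7 (Z(a) = -a*a²/7 = -a³/7)
-23042/w(197, p) + Z(o(10))/(52²) = -23042/((1/348)*197) + (-(-½*10)³/7)/(52²) = -23042/197/348 - ⅐*(-5)³/2704 = -23042*348/197 - ⅐*(-125)*(1/2704) = -8018616/197 + (125/7)*(1/2704) = -8018616/197 + 125/18928 = -151776339023/3728816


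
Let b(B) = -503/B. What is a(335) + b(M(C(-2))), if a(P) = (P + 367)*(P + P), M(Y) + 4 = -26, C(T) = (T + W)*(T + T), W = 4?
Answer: 14110703/30 ≈ 4.7036e+5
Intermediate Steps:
C(T) = 2*T*(4 + T) (C(T) = (T + 4)*(T + T) = (4 + T)*(2*T) = 2*T*(4 + T))
M(Y) = -30 (M(Y) = -4 - 26 = -30)
a(P) = 2*P*(367 + P) (a(P) = (367 + P)*(2*P) = 2*P*(367 + P))
a(335) + b(M(C(-2))) = 2*335*(367 + 335) - 503/(-30) = 2*335*702 - 503*(-1/30) = 470340 + 503/30 = 14110703/30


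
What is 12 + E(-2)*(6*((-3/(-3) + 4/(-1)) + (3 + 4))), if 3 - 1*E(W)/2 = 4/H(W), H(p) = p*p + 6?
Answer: 684/5 ≈ 136.80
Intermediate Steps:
H(p) = 6 + p**2 (H(p) = p**2 + 6 = 6 + p**2)
E(W) = 6 - 8/(6 + W**2)
12 + E(-2)*(6*((-3/(-3) + 4/(-1)) + (3 + 4))) = 12 + (2*(14 + 3*(-2)**2)/(6 + (-2)**2))*(6*((-3/(-3) + 4/(-1)) + (3 + 4))) = 12 + (2*(14 + 3*4)/(6 + 4))*(6*((-3*(-1/3) + 4*(-1)) + 7)) = 12 + (2*(14 + 12)/10)*(6*((1 - 4) + 7)) = 12 + (2*(1/10)*26)*(6*(-3 + 7)) = 12 + 26*(6*4)/5 = 12 + (26/5)*24 = 12 + 624/5 = 684/5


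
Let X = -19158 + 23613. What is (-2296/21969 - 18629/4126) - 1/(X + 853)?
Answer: -1111364819285/240569425476 ≈ -4.6197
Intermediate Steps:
X = 4455
(-2296/21969 - 18629/4126) - 1/(X + 853) = (-2296/21969 - 18629/4126) - 1/(4455 + 853) = (-2296*1/21969 - 18629*1/4126) - 1/5308 = (-2296/21969 - 18629/4126) - 1*1/5308 = -418733797/90644094 - 1/5308 = -1111364819285/240569425476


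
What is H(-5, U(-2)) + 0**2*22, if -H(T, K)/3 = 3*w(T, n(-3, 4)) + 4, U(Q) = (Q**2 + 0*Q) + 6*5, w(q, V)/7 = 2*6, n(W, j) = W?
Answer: -768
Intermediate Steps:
w(q, V) = 84 (w(q, V) = 7*(2*6) = 7*12 = 84)
U(Q) = 30 + Q**2 (U(Q) = (Q**2 + 0) + 30 = Q**2 + 30 = 30 + Q**2)
H(T, K) = -768 (H(T, K) = -3*(3*84 + 4) = -3*(252 + 4) = -3*256 = -768)
H(-5, U(-2)) + 0**2*22 = -768 + 0**2*22 = -768 + 0*22 = -768 + 0 = -768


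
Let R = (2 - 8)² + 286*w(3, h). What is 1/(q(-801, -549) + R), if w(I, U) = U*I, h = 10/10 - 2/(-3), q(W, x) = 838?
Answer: 1/2304 ≈ 0.00043403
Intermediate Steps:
h = 5/3 (h = 10*(⅒) - 2*(-⅓) = 1 + ⅔ = 5/3 ≈ 1.6667)
w(I, U) = I*U
R = 1466 (R = (2 - 8)² + 286*(3*(5/3)) = (-6)² + 286*5 = 36 + 1430 = 1466)
1/(q(-801, -549) + R) = 1/(838 + 1466) = 1/2304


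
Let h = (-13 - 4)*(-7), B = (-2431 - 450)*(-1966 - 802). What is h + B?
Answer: 7974727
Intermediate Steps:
B = 7974608 (B = -2881*(-2768) = 7974608)
h = 119 (h = -17*(-7) = 119)
h + B = 119 + 7974608 = 7974727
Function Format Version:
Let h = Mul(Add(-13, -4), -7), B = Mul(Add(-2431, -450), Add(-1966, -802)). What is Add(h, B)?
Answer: 7974727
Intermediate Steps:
B = 7974608 (B = Mul(-2881, -2768) = 7974608)
h = 119 (h = Mul(-17, -7) = 119)
Add(h, B) = Add(119, 7974608) = 7974727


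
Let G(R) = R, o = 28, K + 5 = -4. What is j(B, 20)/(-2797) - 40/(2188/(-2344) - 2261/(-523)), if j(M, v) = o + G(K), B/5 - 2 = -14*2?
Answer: -6861699415/581141081 ≈ -11.807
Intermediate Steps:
K = -9 (K = -5 - 4 = -9)
B = -130 (B = 10 + 5*(-14*2) = 10 + 5*(-28) = 10 - 140 = -130)
j(M, v) = 19 (j(M, v) = 28 - 9 = 19)
j(B, 20)/(-2797) - 40/(2188/(-2344) - 2261/(-523)) = 19/(-2797) - 40/(2188/(-2344) - 2261/(-523)) = 19*(-1/2797) - 40/(2188*(-1/2344) - 2261*(-1/523)) = -19/2797 - 40/(-547/586 + 2261/523) = -19/2797 - 40/1038865/306478 = -19/2797 - 40*306478/1038865 = -19/2797 - 2451824/207773 = -6861699415/581141081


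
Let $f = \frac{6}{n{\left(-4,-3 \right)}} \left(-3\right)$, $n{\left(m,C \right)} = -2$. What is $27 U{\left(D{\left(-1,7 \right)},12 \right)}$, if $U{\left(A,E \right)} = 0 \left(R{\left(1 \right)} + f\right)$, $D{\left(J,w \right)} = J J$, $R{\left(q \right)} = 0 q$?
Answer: $0$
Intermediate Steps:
$R{\left(q \right)} = 0$
$f = 9$ ($f = \frac{6}{-2} \left(-3\right) = 6 \left(- \frac{1}{2}\right) \left(-3\right) = \left(-3\right) \left(-3\right) = 9$)
$D{\left(J,w \right)} = J^{2}$
$U{\left(A,E \right)} = 0$ ($U{\left(A,E \right)} = 0 \left(0 + 9\right) = 0 \cdot 9 = 0$)
$27 U{\left(D{\left(-1,7 \right)},12 \right)} = 27 \cdot 0 = 0$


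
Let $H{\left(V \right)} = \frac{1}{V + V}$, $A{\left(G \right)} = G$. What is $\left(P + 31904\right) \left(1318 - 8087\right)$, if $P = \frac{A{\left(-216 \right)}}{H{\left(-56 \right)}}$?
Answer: $-379713824$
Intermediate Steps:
$H{\left(V \right)} = \frac{1}{2 V}$
$P = 24192$ ($P = - \frac{216}{\frac{1}{2} \frac{1}{-56}} = - \frac{216}{\frac{1}{2} \left(- \frac{1}{56}\right)} = - \frac{216}{- \frac{1}{112}} = \left(-216\right) \left(-112\right) = 24192$)
$\left(P + 31904\right) \left(1318 - 8087\right) = \left(24192 + 31904\right) \left(1318 - 8087\right) = 56096 \left(-6769\right) = -379713824$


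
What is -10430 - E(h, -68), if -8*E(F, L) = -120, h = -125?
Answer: -10445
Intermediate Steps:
E(F, L) = 15 (E(F, L) = -1/8*(-120) = 15)
-10430 - E(h, -68) = -10430 - 1*15 = -10430 - 15 = -10445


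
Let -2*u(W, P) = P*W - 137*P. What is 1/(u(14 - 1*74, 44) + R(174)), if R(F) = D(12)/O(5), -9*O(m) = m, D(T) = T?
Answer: 5/21562 ≈ 0.00023189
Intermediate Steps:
O(m) = -m/9
R(F) = -108/5 (R(F) = 12/((-⅑*5)) = 12/(-5/9) = 12*(-9/5) = -108/5)
u(W, P) = 137*P/2 - P*W/2 (u(W, P) = -(P*W - 137*P)/2 = -(-137*P + P*W)/2 = 137*P/2 - P*W/2)
1/(u(14 - 1*74, 44) + R(174)) = 1/((½)*44*(137 - (14 - 1*74)) - 108/5) = 1/((½)*44*(137 - (14 - 74)) - 108/5) = 1/((½)*44*(137 - 1*(-60)) - 108/5) = 1/((½)*44*(137 + 60) - 108/5) = 1/((½)*44*197 - 108/5) = 1/(4334 - 108/5) = 1/(21562/5) = 5/21562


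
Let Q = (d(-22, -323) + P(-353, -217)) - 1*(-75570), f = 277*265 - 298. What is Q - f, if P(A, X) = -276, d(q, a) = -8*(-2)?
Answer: 2203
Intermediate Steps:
d(q, a) = 16
f = 73107 (f = 73405 - 298 = 73107)
Q = 75310 (Q = (16 - 276) - 1*(-75570) = -260 + 75570 = 75310)
Q - f = 75310 - 1*73107 = 75310 - 73107 = 2203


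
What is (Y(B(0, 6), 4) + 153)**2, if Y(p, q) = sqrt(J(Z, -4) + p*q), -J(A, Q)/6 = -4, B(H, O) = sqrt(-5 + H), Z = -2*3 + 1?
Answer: (153 + 2*sqrt(6 + I*sqrt(5)))**2 ≈ 24957.0 + 283.7*I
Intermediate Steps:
Z = -5 (Z = -6 + 1 = -5)
J(A, Q) = 24 (J(A, Q) = -6*(-4) = 24)
Y(p, q) = sqrt(24 + p*q)
(Y(B(0, 6), 4) + 153)**2 = (sqrt(24 + sqrt(-5 + 0)*4) + 153)**2 = (sqrt(24 + sqrt(-5)*4) + 153)**2 = (sqrt(24 + (I*sqrt(5))*4) + 153)**2 = (sqrt(24 + 4*I*sqrt(5)) + 153)**2 = (153 + sqrt(24 + 4*I*sqrt(5)))**2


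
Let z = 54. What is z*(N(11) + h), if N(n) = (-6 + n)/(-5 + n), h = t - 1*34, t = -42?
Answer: -4059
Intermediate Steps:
h = -76 (h = -42 - 1*34 = -42 - 34 = -76)
N(n) = (-6 + n)/(-5 + n)
z*(N(11) + h) = 54*((-6 + 11)/(-5 + 11) - 76) = 54*(5/6 - 76) = 54*((⅙)*5 - 76) = 54*(⅚ - 76) = 54*(-451/6) = -4059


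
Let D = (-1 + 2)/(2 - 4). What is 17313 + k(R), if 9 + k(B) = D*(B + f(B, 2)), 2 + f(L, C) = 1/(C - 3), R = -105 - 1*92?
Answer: 17404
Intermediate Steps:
D = -½ (D = 1/(-2) = 1*(-½) = -½ ≈ -0.50000)
R = -197 (R = -105 - 92 = -197)
f(L, C) = -2 + 1/(-3 + C) (f(L, C) = -2 + 1/(C - 3) = -2 + 1/(-3 + C))
k(B) = -15/2 - B/2 (k(B) = -9 - (B + (7 - 2*2)/(-3 + 2))/2 = -9 - (B + (7 - 4)/(-1))/2 = -9 - (B - 1*3)/2 = -9 - (B - 3)/2 = -9 - (-3 + B)/2 = -9 + (3/2 - B/2) = -15/2 - B/2)
17313 + k(R) = 17313 + (-15/2 - ½*(-197)) = 17313 + (-15/2 + 197/2) = 17313 + 91 = 17404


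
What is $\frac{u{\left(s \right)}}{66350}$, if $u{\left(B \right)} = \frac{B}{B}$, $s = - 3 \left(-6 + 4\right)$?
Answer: $\frac{1}{66350} \approx 1.5072 \cdot 10^{-5}$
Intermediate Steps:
$s = 6$ ($s = \left(-3\right) \left(-2\right) = 6$)
$u{\left(B \right)} = 1$
$\frac{u{\left(s \right)}}{66350} = 1 \cdot \frac{1}{66350} = \frac{1}{66350}$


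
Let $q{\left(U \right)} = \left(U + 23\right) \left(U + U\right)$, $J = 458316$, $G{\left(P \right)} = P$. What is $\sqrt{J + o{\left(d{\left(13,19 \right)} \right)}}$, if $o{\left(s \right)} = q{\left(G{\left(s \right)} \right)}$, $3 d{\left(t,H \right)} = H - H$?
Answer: $6 \sqrt{12731} \approx 676.99$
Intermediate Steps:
$d{\left(t,H \right)} = 0$ ($d{\left(t,H \right)} = \frac{H - H}{3} = \frac{1}{3} \cdot 0 = 0$)
$q{\left(U \right)} = 2 U \left(23 + U\right)$ ($q{\left(U \right)} = \left(23 + U\right) 2 U = 2 U \left(23 + U\right)$)
$o{\left(s \right)} = 2 s \left(23 + s\right)$
$\sqrt{J + o{\left(d{\left(13,19 \right)} \right)}} = \sqrt{458316 + 2 \cdot 0 \left(23 + 0\right)} = \sqrt{458316 + 2 \cdot 0 \cdot 23} = \sqrt{458316 + 0} = \sqrt{458316} = 6 \sqrt{12731}$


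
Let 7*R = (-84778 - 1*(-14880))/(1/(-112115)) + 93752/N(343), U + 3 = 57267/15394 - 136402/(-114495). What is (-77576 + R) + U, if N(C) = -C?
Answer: 4737295599330814639123/4231849008030 ≈ 1.1194e+9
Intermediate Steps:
U = 3368949463/1762536030 (U = -3 + (57267/15394 - 136402/(-114495)) = -3 + (57267*(1/15394) - 136402*(-1/114495)) = -3 + (57267/15394 + 136402/114495) = -3 + 8656557553/1762536030 = 3368949463/1762536030 ≈ 1.9114)
R = 2687958600858/2401 (R = ((-84778 - 1*(-14880))/(1/(-112115)) + 93752/((-1*343)))/7 = ((-84778 + 14880)/(-1/112115) + 93752/(-343))/7 = (-69898*(-112115) + 93752*(-1/343))/7 = (7836614270 - 93752/343)/7 = (1/7)*(2687958600858/343) = 2687958600858/2401 ≈ 1.1195e+9)
(-77576 + R) + U = (-77576 + 2687958600858/2401) + 3368949463/1762536030 = 2687772340882/2401 + 3368949463/1762536030 = 4737295599330814639123/4231849008030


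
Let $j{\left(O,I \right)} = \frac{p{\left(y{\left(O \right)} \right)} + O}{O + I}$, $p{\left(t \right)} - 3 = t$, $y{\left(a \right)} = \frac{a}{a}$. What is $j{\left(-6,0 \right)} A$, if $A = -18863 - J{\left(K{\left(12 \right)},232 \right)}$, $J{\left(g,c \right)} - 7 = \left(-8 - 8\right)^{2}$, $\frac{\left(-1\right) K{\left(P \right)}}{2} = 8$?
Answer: $- \frac{19126}{3} \approx -6375.3$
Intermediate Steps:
$K{\left(P \right)} = -16$ ($K{\left(P \right)} = \left(-2\right) 8 = -16$)
$y{\left(a \right)} = 1$
$p{\left(t \right)} = 3 + t$
$J{\left(g,c \right)} = 263$ ($J{\left(g,c \right)} = 7 + \left(-8 - 8\right)^{2} = 7 + \left(-16\right)^{2} = 7 + 256 = 263$)
$j{\left(O,I \right)} = \frac{4 + O}{I + O}$ ($j{\left(O,I \right)} = \frac{\left(3 + 1\right) + O}{O + I} = \frac{4 + O}{I + O}$)
$A = -19126$ ($A = -18863 - 263 = -19126$)
$j{\left(-6,0 \right)} A = \frac{4 - 6}{0 - 6} \left(-19126\right) = \frac{1}{-6} \left(-2\right) \left(-19126\right) = \left(- \frac{1}{6}\right) \left(-2\right) \left(-19126\right) = \frac{1}{3} \left(-19126\right) = - \frac{19126}{3}$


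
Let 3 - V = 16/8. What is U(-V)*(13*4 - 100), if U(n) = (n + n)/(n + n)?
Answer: -48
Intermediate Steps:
V = 1 (V = 3 - 16/8 = 3 - 1*2 = 3 - 2 = 1)
U(n) = 1 (U(n) = (2*n)/((2*n)) = (2*n)*(1/(2*n)) = 1)
U(-V)*(13*4 - 100) = 1*(13*4 - 100) = 1*(52 - 100) = 1*(-48) = -48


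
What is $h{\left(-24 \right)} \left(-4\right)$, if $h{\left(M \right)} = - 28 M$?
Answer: $-2688$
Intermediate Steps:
$h{\left(-24 \right)} \left(-4\right) = \left(-28\right) \left(-24\right) \left(-4\right) = 672 \left(-4\right) = -2688$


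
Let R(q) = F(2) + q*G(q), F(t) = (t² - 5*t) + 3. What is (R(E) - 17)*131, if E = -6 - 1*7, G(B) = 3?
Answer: -7729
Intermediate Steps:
E = -13 (E = -6 - 7 = -13)
F(t) = 3 + t² - 5*t
R(q) = -3 + 3*q (R(q) = (3 + 2² - 5*2) + q*3 = (3 + 4 - 10) + 3*q = -3 + 3*q)
(R(E) - 17)*131 = ((-3 + 3*(-13)) - 17)*131 = ((-3 - 39) - 17)*131 = (-42 - 17)*131 = -59*131 = -7729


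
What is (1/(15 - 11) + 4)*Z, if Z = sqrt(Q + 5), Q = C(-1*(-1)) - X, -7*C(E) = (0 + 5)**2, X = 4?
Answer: 51*I*sqrt(14)/28 ≈ 6.8152*I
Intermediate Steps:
C(E) = -25/7 (C(E) = -(0 + 5)**2/7 = -1/7*5**2 = -1/7*25 = -25/7)
Q = -53/7 (Q = -25/7 - 1*4 = -25/7 - 4 = -53/7 ≈ -7.5714)
Z = 3*I*sqrt(14)/7 (Z = sqrt(-53/7 + 5) = sqrt(-18/7) = 3*I*sqrt(14)/7 ≈ 1.6036*I)
(1/(15 - 11) + 4)*Z = (1/(15 - 11) + 4)*(3*I*sqrt(14)/7) = (1/4 + 4)*(3*I*sqrt(14)/7) = 17*(3*I*sqrt(14)/7)/4 = 51*I*sqrt(14)/28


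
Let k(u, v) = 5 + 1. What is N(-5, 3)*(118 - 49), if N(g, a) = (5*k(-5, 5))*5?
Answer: 10350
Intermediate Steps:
k(u, v) = 6
N(g, a) = 150 (N(g, a) = (5*6)*5 = 30*5 = 150)
N(-5, 3)*(118 - 49) = 150*(118 - 49) = 150*69 = 10350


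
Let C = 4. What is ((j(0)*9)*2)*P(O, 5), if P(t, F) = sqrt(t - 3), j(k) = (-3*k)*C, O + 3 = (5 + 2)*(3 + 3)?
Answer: 0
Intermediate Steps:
O = 39 (O = -3 + (5 + 2)*(3 + 3) = -3 + 7*6 = -3 + 42 = 39)
j(k) = -12*k (j(k) = -3*k*4 = -12*k)
P(t, F) = sqrt(-3 + t)
((j(0)*9)*2)*P(O, 5) = ((-12*0*9)*2)*sqrt(-3 + 39) = ((0*9)*2)*sqrt(36) = (0*2)*6 = 0*6 = 0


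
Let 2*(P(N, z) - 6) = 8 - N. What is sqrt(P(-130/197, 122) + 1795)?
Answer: 5*sqrt(2802522)/197 ≈ 42.489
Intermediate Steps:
P(N, z) = 10 - N/2 (P(N, z) = 6 + (8 - N)/2 = 6 + (4 - N/2) = 10 - N/2)
sqrt(P(-130/197, 122) + 1795) = sqrt((10 - (-65)/197) + 1795) = sqrt((10 - 1/2*(-130/197)) + 1795) = sqrt((10 + 65/197) + 1795) = sqrt(2035/197 + 1795) = sqrt(355650/197) = 5*sqrt(2802522)/197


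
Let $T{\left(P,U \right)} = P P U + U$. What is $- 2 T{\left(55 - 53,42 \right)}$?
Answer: $-420$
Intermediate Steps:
$T{\left(P,U \right)} = U + U P^{2}$ ($T{\left(P,U \right)} = P^{2} U + U = U P^{2} + U = U + U P^{2}$)
$- 2 T{\left(55 - 53,42 \right)} = - 2 \cdot 42 \left(1 + \left(55 - 53\right)^{2}\right) = - 2 \cdot 42 \left(1 + 2^{2}\right) = - 2 \cdot 42 \left(1 + 4\right) = - 2 \cdot 42 \cdot 5 = \left(-2\right) 210 = -420$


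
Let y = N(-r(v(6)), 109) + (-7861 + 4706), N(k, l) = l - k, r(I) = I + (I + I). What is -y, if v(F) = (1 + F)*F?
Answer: 2920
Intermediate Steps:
v(F) = F*(1 + F)
r(I) = 3*I (r(I) = I + 2*I = 3*I)
y = -2920 (y = (109 - (-1)*3*(6*(1 + 6))) + (-7861 + 4706) = (109 - (-1)*3*(6*7)) - 3155 = (109 - (-1)*3*42) - 3155 = (109 - (-1)*126) - 3155 = (109 - 1*(-126)) - 3155 = (109 + 126) - 3155 = 235 - 3155 = -2920)
-y = -1*(-2920) = 2920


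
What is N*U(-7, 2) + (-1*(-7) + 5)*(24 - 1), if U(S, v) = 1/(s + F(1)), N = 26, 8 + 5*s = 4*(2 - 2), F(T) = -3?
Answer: 6218/23 ≈ 270.35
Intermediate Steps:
s = -8/5 (s = -8/5 + (4*(2 - 2))/5 = -8/5 + (4*0)/5 = -8/5 + (⅕)*0 = -8/5 + 0 = -8/5 ≈ -1.6000)
U(S, v) = -5/23 (U(S, v) = 1/(-8/5 - 3) = 1/(-23/5) = -5/23)
N*U(-7, 2) + (-1*(-7) + 5)*(24 - 1) = 26*(-5/23) + (-1*(-7) + 5)*(24 - 1) = -130/23 + (7 + 5)*23 = -130/23 + 12*23 = -130/23 + 276 = 6218/23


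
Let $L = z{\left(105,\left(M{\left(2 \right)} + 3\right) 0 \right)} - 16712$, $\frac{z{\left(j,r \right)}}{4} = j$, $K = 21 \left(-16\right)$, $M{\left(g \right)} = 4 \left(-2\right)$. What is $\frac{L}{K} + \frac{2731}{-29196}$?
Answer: $\frac{2472623}{51093} \approx 48.395$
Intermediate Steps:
$M{\left(g \right)} = -8$
$K = -336$
$z{\left(j,r \right)} = 4 j$
$L = -16292$ ($L = 4 \cdot 105 - 16712 = 420 - 16712 = -16292$)
$\frac{L}{K} + \frac{2731}{-29196} = - \frac{16292}{-336} + \frac{2731}{-29196} = \left(-16292\right) \left(- \frac{1}{336}\right) + 2731 \left(- \frac{1}{29196}\right) = \frac{4073}{84} - \frac{2731}{29196} = \frac{2472623}{51093}$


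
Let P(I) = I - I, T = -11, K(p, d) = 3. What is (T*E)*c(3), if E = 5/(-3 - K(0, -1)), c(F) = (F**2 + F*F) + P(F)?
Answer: 165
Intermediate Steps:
P(I) = 0
c(F) = 2*F**2 (c(F) = (F**2 + F*F) + 0 = (F**2 + F**2) + 0 = 2*F**2 + 0 = 2*F**2)
E = -5/6 (E = 5/(-3 - 1*3) = 5/(-3 - 3) = 5/(-6) = 5*(-1/6) = -5/6 ≈ -0.83333)
(T*E)*c(3) = (-11*(-5/6))*(2*3**2) = 55*(2*9)/6 = (55/6)*18 = 165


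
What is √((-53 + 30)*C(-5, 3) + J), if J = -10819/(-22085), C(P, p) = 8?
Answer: I*√89506551785/22085 ≈ 13.547*I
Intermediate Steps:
J = 10819/22085 (J = -10819*(-1/22085) = 10819/22085 ≈ 0.48988)
√((-53 + 30)*C(-5, 3) + J) = √((-53 + 30)*8 + 10819/22085) = √(-23*8 + 10819/22085) = √(-184 + 10819/22085) = √(-4052821/22085) = I*√89506551785/22085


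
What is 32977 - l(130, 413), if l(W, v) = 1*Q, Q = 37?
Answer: 32940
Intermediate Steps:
l(W, v) = 37 (l(W, v) = 1*37 = 37)
32977 - l(130, 413) = 32977 - 1*37 = 32977 - 37 = 32940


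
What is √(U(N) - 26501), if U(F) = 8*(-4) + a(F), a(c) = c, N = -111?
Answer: 2*I*√6661 ≈ 163.23*I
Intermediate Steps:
U(F) = -32 + F (U(F) = 8*(-4) + F = -32 + F)
√(U(N) - 26501) = √((-32 - 111) - 26501) = √(-143 - 26501) = √(-26644) = 2*I*√6661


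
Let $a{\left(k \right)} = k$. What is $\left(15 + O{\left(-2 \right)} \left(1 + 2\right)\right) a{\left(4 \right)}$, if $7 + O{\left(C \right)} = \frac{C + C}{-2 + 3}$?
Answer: $-72$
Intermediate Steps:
$O{\left(C \right)} = -7 + 2 C$ ($O{\left(C \right)} = -7 + \frac{C + C}{-2 + 3} = -7 + \frac{2 C}{1} = -7 + 2 C 1 = -7 + 2 C$)
$\left(15 + O{\left(-2 \right)} \left(1 + 2\right)\right) a{\left(4 \right)} = \left(15 + \left(-7 + 2 \left(-2\right)\right) \left(1 + 2\right)\right) 4 = \left(15 + \left(-7 - 4\right) 3\right) 4 = \left(15 - 33\right) 4 = \left(-18\right) 4 = -72$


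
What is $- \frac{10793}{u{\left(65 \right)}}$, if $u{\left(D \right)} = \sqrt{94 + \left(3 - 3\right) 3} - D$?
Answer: $\frac{701545}{4131} + \frac{10793 \sqrt{94}}{4131} \approx 195.16$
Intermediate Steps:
$u{\left(D \right)} = \sqrt{94} - D$ ($u{\left(D \right)} = \sqrt{94 + 0 \cdot 3} - D = \sqrt{94 + 0} - D = \sqrt{94} - D$)
$- \frac{10793}{u{\left(65 \right)}} = - \frac{10793}{\sqrt{94} - 65} = - \frac{10793}{-65 + \sqrt{94}}$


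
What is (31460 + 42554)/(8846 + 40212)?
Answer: 37007/24529 ≈ 1.5087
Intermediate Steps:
(31460 + 42554)/(8846 + 40212) = 74014/49058 = 74014*(1/49058) = 37007/24529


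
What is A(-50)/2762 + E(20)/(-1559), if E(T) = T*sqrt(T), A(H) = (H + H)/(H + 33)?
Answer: 50/23477 - 40*sqrt(5)/1559 ≈ -0.055242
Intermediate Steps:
A(H) = 2*H/(33 + H) (A(H) = (2*H)/(33 + H) = 2*H/(33 + H))
E(T) = T**(3/2)
A(-50)/2762 + E(20)/(-1559) = (2*(-50)/(33 - 50))/2762 + 20**(3/2)/(-1559) = (2*(-50)/(-17))*(1/2762) + (40*sqrt(5))*(-1/1559) = (2*(-50)*(-1/17))*(1/2762) - 40*sqrt(5)/1559 = (100/17)*(1/2762) - 40*sqrt(5)/1559 = 50/23477 - 40*sqrt(5)/1559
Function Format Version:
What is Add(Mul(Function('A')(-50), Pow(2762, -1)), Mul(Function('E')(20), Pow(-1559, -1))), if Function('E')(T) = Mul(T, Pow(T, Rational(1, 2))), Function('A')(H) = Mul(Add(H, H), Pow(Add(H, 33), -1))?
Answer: Add(Rational(50, 23477), Mul(Rational(-40, 1559), Pow(5, Rational(1, 2)))) ≈ -0.055242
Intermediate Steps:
Function('A')(H) = Mul(2, H, Pow(Add(33, H), -1)) (Function('A')(H) = Mul(Mul(2, H), Pow(Add(33, H), -1)) = Mul(2, H, Pow(Add(33, H), -1)))
Function('E')(T) = Pow(T, Rational(3, 2))
Add(Mul(Function('A')(-50), Pow(2762, -1)), Mul(Function('E')(20), Pow(-1559, -1))) = Add(Mul(Mul(2, -50, Pow(Add(33, -50), -1)), Pow(2762, -1)), Mul(Pow(20, Rational(3, 2)), Pow(-1559, -1))) = Add(Mul(Mul(2, -50, Pow(-17, -1)), Rational(1, 2762)), Mul(Mul(40, Pow(5, Rational(1, 2))), Rational(-1, 1559))) = Add(Mul(Mul(2, -50, Rational(-1, 17)), Rational(1, 2762)), Mul(Rational(-40, 1559), Pow(5, Rational(1, 2)))) = Add(Mul(Rational(100, 17), Rational(1, 2762)), Mul(Rational(-40, 1559), Pow(5, Rational(1, 2)))) = Add(Rational(50, 23477), Mul(Rational(-40, 1559), Pow(5, Rational(1, 2))))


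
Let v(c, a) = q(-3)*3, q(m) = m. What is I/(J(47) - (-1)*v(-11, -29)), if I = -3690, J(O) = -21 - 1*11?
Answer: 90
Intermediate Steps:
J(O) = -32 (J(O) = -21 - 11 = -32)
v(c, a) = -9 (v(c, a) = -3*3 = -9)
I/(J(47) - (-1)*v(-11, -29)) = -3690/(-32 - (-1)*(-9)) = -3690/(-32 - 1*9) = -3690/(-32 - 9) = -3690/(-41) = -3690*(-1/41) = 90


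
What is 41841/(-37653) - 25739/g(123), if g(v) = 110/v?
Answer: -3612427947/125510 ≈ -28782.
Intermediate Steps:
41841/(-37653) - 25739/g(123) = 41841/(-37653) - 25739/(110/123) = 41841*(-1/37653) - 25739/(110*(1/123)) = -13947/12551 - 25739/110/123 = -13947/12551 - 25739*123/110 = -13947/12551 - 3165897/110 = -3612427947/125510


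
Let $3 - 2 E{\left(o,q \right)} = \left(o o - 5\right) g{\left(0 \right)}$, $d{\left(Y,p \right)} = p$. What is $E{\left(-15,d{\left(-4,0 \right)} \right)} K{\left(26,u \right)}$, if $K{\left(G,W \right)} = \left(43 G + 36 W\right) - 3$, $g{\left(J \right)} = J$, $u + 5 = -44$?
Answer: $- \frac{1947}{2} \approx -973.5$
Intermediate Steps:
$u = -49$ ($u = -5 - 44 = -49$)
$K{\left(G,W \right)} = -3 + 36 W + 43 G$ ($K{\left(G,W \right)} = \left(36 W + 43 G\right) - 3 = -3 + 36 W + 43 G$)
$E{\left(o,q \right)} = \frac{3}{2}$ ($E{\left(o,q \right)} = \frac{3}{2} - \frac{\left(o o - 5\right) 0}{2} = \frac{3}{2} - \frac{\left(o^{2} - 5\right) 0}{2} = \frac{3}{2} - \frac{\left(-5 + o^{2}\right) 0}{2} = \frac{3}{2} - 0 = \frac{3}{2} + 0 = \frac{3}{2}$)
$E{\left(-15,d{\left(-4,0 \right)} \right)} K{\left(26,u \right)} = \frac{3 \left(-3 + 36 \left(-49\right) + 43 \cdot 26\right)}{2} = \frac{3 \left(-3 - 1764 + 1118\right)}{2} = \frac{3}{2} \left(-649\right) = - \frac{1947}{2}$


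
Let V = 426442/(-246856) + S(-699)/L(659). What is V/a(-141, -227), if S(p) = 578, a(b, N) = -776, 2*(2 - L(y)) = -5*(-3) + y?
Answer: 142770419/32086342880 ≈ 0.0044496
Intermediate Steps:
L(y) = -11/2 - y/2 (L(y) = 2 - (-5*(-3) + y)/2 = 2 - (15 + y)/2 = 2 + (-15/2 - y/2) = -11/2 - y/2)
V = -142770419/41348380 (V = 426442/(-246856) + 578/(-11/2 - 1/2*659) = 426442*(-1/246856) + 578/(-11/2 - 659/2) = -213221/123428 + 578/(-335) = -213221/123428 + 578*(-1/335) = -213221/123428 - 578/335 = -142770419/41348380 ≈ -3.4529)
V/a(-141, -227) = -142770419/41348380/(-776) = -142770419/41348380*(-1/776) = 142770419/32086342880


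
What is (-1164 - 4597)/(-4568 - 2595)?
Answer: 5761/7163 ≈ 0.80427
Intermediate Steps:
(-1164 - 4597)/(-4568 - 2595) = -5761/(-7163) = -5761*(-1/7163) = 5761/7163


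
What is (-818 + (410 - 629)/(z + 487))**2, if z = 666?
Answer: 889952617129/1329409 ≈ 6.6944e+5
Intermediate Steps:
(-818 + (410 - 629)/(z + 487))**2 = (-818 + (410 - 629)/(666 + 487))**2 = (-818 - 219/1153)**2 = (-943373/1153)**2 = 889952617129/1329409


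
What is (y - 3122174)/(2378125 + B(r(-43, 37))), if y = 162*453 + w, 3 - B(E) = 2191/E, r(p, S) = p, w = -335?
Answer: -131112289/102261695 ≈ -1.2821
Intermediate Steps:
B(E) = 3 - 2191/E
y = 73051 (y = 162*453 - 335 = 73386 - 335 = 73051)
(y - 3122174)/(2378125 + B(r(-43, 37))) = (73051 - 3122174)/(2378125 + (3 - 2191/(-43))) = -3049123/(2378125 + (3 - 2191*(-1/43))) = -3049123/(2378125 + (3 + 2191/43)) = -3049123/(2378125 + 2320/43) = -3049123/102261695/43 = -3049123*43/102261695 = -131112289/102261695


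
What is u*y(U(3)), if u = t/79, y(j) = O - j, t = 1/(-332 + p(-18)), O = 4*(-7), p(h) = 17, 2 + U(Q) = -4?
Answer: 22/24885 ≈ 0.00088407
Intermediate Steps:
U(Q) = -6 (U(Q) = -2 - 4 = -6)
O = -28
t = -1/315 (t = 1/(-332 + 17) = 1/(-315) = -1/315 ≈ -0.0031746)
y(j) = -28 - j
u = -1/24885 (u = -1/315/79 = -1/315*1/79 = -1/24885 ≈ -4.0185e-5)
u*y(U(3)) = -(-28 - 1*(-6))/24885 = -(-28 + 6)/24885 = -1/24885*(-22) = 22/24885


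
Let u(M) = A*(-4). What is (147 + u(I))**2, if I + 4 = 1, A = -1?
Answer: 22801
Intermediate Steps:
I = -3 (I = -4 + 1 = -3)
u(M) = 4 (u(M) = -1*(-4) = 4)
(147 + u(I))**2 = (147 + 4)**2 = 151**2 = 22801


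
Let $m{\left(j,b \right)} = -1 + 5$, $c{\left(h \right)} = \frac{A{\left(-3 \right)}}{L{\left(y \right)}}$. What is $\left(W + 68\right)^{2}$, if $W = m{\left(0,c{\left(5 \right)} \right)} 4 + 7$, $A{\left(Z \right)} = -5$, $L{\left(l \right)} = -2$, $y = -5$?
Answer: $8281$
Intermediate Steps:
$c{\left(h \right)} = \frac{5}{2}$ ($c{\left(h \right)} = - \frac{5}{-2} = \left(-5\right) \left(- \frac{1}{2}\right) = \frac{5}{2}$)
$m{\left(j,b \right)} = 4$
$W = 23$ ($W = 4 \cdot 4 + 7 = 16 + 7 = 23$)
$\left(W + 68\right)^{2} = \left(23 + 68\right)^{2} = 91^{2} = 8281$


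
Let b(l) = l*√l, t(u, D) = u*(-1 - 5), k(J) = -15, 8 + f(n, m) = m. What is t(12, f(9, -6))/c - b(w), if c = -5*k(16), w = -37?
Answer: -24/25 + 37*I*√37 ≈ -0.96 + 225.06*I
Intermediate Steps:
f(n, m) = -8 + m
t(u, D) = -6*u (t(u, D) = u*(-6) = -6*u)
c = 75 (c = -5*(-15) = 75)
b(l) = l^(3/2)
t(12, f(9, -6))/c - b(w) = -6*12/75 - (-37)^(3/2) = -72*1/75 - (-37)*I*√37 = -24/25 + 37*I*√37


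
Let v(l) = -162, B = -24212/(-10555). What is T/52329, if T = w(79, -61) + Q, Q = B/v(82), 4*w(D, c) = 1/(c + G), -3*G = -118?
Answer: -228497/465284978028 ≈ -4.9109e-7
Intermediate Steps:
G = 118/3 (G = -⅓*(-118) = 118/3 ≈ 39.333)
B = 24212/10555 (B = -24212*(-1/10555) = 24212/10555 ≈ 2.2939)
w(D, c) = 1/(4*(118/3 + c)) (w(D, c) = 1/(4*(c + 118/3)) = 1/(4*(118/3 + c)))
Q = -12106/854955 (Q = (24212/10555)/(-162) = (24212/10555)*(-1/162) = -12106/854955 ≈ -0.014160)
T = -228497/8891532 (T = 3/(4*(118 + 3*(-61))) - 12106/854955 = 3/(4*(118 - 183)) - 12106/854955 = (¾)/(-65) - 12106/854955 = (¾)*(-1/65) - 12106/854955 = -3/260 - 12106/854955 = -228497/8891532 ≈ -0.025698)
T/52329 = -228497/8891532/52329 = -228497/8891532*1/52329 = -228497/465284978028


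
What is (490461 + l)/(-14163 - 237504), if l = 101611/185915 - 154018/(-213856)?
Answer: -3250051336434521/1667672979457680 ≈ -1.9489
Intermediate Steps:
l = 25182189243/19879519120 (l = 101611*(1/185915) - 154018*(-1/213856) = 101611/185915 + 77009/106928 = 25182189243/19879519120 ≈ 1.2667)
(490461 + l)/(-14163 - 237504) = (490461 + 25182189243/19879519120)/(-14163 - 237504) = (9750154009303563/19879519120)/(-251667) = (9750154009303563/19879519120)*(-1/251667) = -3250051336434521/1667672979457680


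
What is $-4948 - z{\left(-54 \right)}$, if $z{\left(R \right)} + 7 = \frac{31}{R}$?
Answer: $- \frac{266783}{54} \approx -4940.4$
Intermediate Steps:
$z{\left(R \right)} = -7 + \frac{31}{R}$
$-4948 - z{\left(-54 \right)} = -4948 - \left(-7 + \frac{31}{-54}\right) = -4948 - \left(-7 + 31 \left(- \frac{1}{54}\right)\right) = -4948 - \left(-7 - \frac{31}{54}\right) = -4948 - - \frac{409}{54} = -4948 + \frac{409}{54} = - \frac{266783}{54}$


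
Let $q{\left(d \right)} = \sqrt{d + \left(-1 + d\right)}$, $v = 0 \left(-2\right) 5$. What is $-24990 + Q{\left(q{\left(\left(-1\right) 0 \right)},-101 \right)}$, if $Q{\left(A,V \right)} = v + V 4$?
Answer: $-25394$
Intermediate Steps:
$v = 0$ ($v = 0 \cdot 5 = 0$)
$q{\left(d \right)} = \sqrt{-1 + 2 d}$
$Q{\left(A,V \right)} = 4 V$ ($Q{\left(A,V \right)} = 0 + V 4 = 0 + 4 V = 4 V$)
$-24990 + Q{\left(q{\left(\left(-1\right) 0 \right)},-101 \right)} = -24990 + 4 \left(-101\right) = -24990 - 404 = -25394$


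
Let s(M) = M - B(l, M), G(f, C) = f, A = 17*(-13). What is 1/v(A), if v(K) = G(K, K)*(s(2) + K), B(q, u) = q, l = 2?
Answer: 1/48841 ≈ 2.0475e-5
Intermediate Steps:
A = -221
s(M) = -2 + M (s(M) = M - 1*2 = M - 2 = -2 + M)
v(K) = K² (v(K) = K*((-2 + 2) + K) = K*(0 + K) = K*K = K²)
1/v(A) = 1/((-221)²) = 1/48841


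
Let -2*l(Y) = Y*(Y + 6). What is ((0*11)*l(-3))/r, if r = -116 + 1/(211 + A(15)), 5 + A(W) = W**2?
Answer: 0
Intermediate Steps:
A(W) = -5 + W**2
l(Y) = -Y*(6 + Y)/2 (l(Y) = -Y*(Y + 6)/2 = -Y*(6 + Y)/2)
r = -49995/431 (r = -116 + 1/(211 + (-5 + 15**2)) = -116 + 1/(211 + (-5 + 225)) = -116 + 1/(211 + 220) = -116 + 1/431 = -49995/431 ≈ -116.00)
((0*11)*l(-3))/r = ((0*11)*(-1/2*(-3)*(6 - 3)))/(-49995/431) = (0*(-1/2*(-3)*3))*(-431/49995) = (0*(9/2))*(-431/49995) = 0*(-431/49995) = 0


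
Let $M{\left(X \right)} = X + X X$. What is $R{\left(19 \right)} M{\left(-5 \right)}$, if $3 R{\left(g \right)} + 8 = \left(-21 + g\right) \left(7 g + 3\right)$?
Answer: $- \frac{5600}{3} \approx -1866.7$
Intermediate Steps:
$R{\left(g \right)} = - \frac{8}{3} + \frac{\left(-21 + g\right) \left(3 + 7 g\right)}{3}$ ($R{\left(g \right)} = - \frac{8}{3} + \frac{\left(-21 + g\right) \left(7 g + 3\right)}{3} = - \frac{8}{3} + \frac{\left(-21 + g\right) \left(3 + 7 g\right)}{3}$)
$M{\left(X \right)} = X + X^{2}$
$R{\left(19 \right)} M{\left(-5 \right)} = \left(- \frac{71}{3} - 912 + \frac{7 \cdot 19^{2}}{3}\right) \left(- 5 \left(1 - 5\right)\right) = \left(- \frac{71}{3} - 912 + \frac{7}{3} \cdot 361\right) \left(\left(-5\right) \left(-4\right)\right) = \left(- \frac{71}{3} - 912 + \frac{2527}{3}\right) 20 = \left(- \frac{280}{3}\right) 20 = - \frac{5600}{3}$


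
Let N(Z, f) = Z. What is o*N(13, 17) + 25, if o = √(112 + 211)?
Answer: 25 + 13*√323 ≈ 258.64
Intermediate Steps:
o = √323 ≈ 17.972
o*N(13, 17) + 25 = √323*13 + 25 = 13*√323 + 25 = 25 + 13*√323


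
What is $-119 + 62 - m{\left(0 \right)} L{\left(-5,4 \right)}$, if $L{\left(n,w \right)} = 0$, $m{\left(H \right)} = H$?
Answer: $-119$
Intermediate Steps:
$-119 + 62 - m{\left(0 \right)} L{\left(-5,4 \right)} = -119 + 62 \left(-1\right) 0 \cdot 0 = -119 + 62 \cdot 0 \cdot 0 = -119 + 62 \cdot 0 = -119 + 0 = -119$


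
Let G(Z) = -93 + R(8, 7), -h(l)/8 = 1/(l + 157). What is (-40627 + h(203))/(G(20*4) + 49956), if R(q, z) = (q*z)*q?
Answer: -1828216/2263995 ≈ -0.80752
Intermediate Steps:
R(q, z) = z*q²
h(l) = -8/(157 + l) (h(l) = -8/(l + 157) = -8/(157 + l))
G(Z) = 355 (G(Z) = -93 + 7*8² = -93 + 7*64 = -93 + 448 = 355)
(-40627 + h(203))/(G(20*4) + 49956) = (-40627 - 8/(157 + 203))/(355 + 49956) = (-40627 - 8/360)/50311 = (-40627 - 8*1/360)*(1/50311) = (-40627 - 1/45)*(1/50311) = -1828216/45*1/50311 = -1828216/2263995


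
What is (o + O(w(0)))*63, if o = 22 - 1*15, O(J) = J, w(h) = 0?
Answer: 441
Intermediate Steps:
o = 7 (o = 22 - 15 = 7)
(o + O(w(0)))*63 = (7 + 0)*63 = 7*63 = 441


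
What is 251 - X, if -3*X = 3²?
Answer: 254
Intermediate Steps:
X = -3 (X = -⅓*3² = -⅓*9 = -3)
251 - X = 251 - 1*(-3) = 251 + 3 = 254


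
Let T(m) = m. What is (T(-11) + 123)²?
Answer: 12544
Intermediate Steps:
(T(-11) + 123)² = (-11 + 123)² = 112² = 12544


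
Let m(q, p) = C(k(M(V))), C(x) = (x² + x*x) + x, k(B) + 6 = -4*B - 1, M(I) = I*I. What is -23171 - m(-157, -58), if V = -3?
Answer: -26826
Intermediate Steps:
M(I) = I²
k(B) = -7 - 4*B (k(B) = -6 + (-4*B - 1) = -6 + (-1 - 4*B) = -7 - 4*B)
C(x) = x + 2*x² (C(x) = (x² + x²) + x = 2*x² + x = x + 2*x²)
m(q, p) = 3655 (m(q, p) = (-7 - 4*(-3)²)*(1 + 2*(-7 - 4*(-3)²)) = (-7 - 4*9)*(1 + 2*(-7 - 4*9)) = (-7 - 36)*(1 + 2*(-7 - 36)) = -43*(1 + 2*(-43)) = -43*(1 - 86) = -43*(-85) = 3655)
-23171 - m(-157, -58) = -23171 - 1*3655 = -23171 - 3655 = -26826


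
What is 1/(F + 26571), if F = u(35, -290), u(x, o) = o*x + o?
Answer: 1/16131 ≈ 6.1992e-5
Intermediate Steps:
u(x, o) = o + o*x
F = -10440 (F = -290*(1 + 35) = -290*36 = -10440)
1/(F + 26571) = 1/(-10440 + 26571) = 1/16131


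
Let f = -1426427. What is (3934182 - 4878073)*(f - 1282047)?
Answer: 2556504232334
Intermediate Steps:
(3934182 - 4878073)*(f - 1282047) = (3934182 - 4878073)*(-1426427 - 1282047) = -943891*(-2708474) = 2556504232334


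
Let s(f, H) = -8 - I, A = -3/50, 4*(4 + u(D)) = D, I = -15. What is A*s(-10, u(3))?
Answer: -21/50 ≈ -0.42000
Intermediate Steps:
u(D) = -4 + D/4
A = -3/50 (A = -3*1/50 = -3/50 ≈ -0.060000)
s(f, H) = 7 (s(f, H) = -8 - 1*(-15) = -8 + 15 = 7)
A*s(-10, u(3)) = -3/50*7 = -21/50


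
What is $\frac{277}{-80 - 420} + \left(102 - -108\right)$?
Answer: $\frac{104723}{500} \approx 209.45$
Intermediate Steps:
$\frac{277}{-80 - 420} + \left(102 - -108\right) = \frac{277}{-500} + \left(102 + 108\right) = 277 \left(- \frac{1}{500}\right) + 210 = - \frac{277}{500} + 210 = \frac{104723}{500}$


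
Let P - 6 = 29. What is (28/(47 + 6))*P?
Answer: 980/53 ≈ 18.491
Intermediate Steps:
P = 35 (P = 6 + 29 = 35)
(28/(47 + 6))*P = (28/(47 + 6))*35 = (28/53)*35 = 980/53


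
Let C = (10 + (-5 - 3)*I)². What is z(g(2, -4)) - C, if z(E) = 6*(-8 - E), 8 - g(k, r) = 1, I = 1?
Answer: -94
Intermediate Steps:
g(k, r) = 7 (g(k, r) = 8 - 1*1 = 8 - 1 = 7)
z(E) = -48 - 6*E
C = 4 (C = (10 + (-5 - 3)*1)² = (10 - 8*1)² = (10 - 8)² = 2² = 4)
z(g(2, -4)) - C = (-48 - 6*7) - 1*4 = (-48 - 42) - 4 = -90 - 4 = -94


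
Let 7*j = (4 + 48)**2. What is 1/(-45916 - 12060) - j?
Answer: -156767111/405832 ≈ -386.29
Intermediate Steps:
j = 2704/7 (j = (4 + 48)**2/7 = (1/7)*52**2 = (1/7)*2704 = 2704/7 ≈ 386.29)
1/(-45916 - 12060) - j = 1/(-45916 - 12060) - 1*2704/7 = 1/(-57976) - 2704/7 = -1/57976 - 2704/7 = -156767111/405832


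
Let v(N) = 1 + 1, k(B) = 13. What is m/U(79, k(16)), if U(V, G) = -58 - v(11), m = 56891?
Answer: -56891/60 ≈ -948.18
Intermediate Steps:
v(N) = 2
U(V, G) = -60 (U(V, G) = -58 - 1*2 = -58 - 2 = -60)
m/U(79, k(16)) = 56891/(-60) = 56891*(-1/60) = -56891/60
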